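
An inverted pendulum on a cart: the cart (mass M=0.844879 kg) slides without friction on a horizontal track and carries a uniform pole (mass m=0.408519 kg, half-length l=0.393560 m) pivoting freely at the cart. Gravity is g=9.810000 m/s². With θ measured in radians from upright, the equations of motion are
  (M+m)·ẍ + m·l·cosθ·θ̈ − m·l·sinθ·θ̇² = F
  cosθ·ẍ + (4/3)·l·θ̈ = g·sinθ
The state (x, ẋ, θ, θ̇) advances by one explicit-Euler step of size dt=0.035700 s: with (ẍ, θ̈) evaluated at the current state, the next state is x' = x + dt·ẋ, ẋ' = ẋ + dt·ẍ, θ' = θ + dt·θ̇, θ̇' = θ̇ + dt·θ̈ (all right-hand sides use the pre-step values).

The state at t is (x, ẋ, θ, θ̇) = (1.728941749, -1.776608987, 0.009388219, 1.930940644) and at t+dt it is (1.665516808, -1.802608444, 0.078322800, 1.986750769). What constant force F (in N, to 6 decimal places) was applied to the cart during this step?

F = -0.667115 N

ẍ = (ẋ'−ẋ)/dt = (-1.802608444−-1.776608987)/0.035700 = -0.728276
θ̈ = (θ̇'−θ̇)/dt = (1.986750769−1.930940644)/0.035700 = 1.563309
sinθ=0.009388, cosθ=0.999956
F = (M+m)·ẍ + m·l·cosθ·θ̈ − m·l·sinθ·θ̇² = -0.912820 + 0.251333 − 0.005628 = -0.667115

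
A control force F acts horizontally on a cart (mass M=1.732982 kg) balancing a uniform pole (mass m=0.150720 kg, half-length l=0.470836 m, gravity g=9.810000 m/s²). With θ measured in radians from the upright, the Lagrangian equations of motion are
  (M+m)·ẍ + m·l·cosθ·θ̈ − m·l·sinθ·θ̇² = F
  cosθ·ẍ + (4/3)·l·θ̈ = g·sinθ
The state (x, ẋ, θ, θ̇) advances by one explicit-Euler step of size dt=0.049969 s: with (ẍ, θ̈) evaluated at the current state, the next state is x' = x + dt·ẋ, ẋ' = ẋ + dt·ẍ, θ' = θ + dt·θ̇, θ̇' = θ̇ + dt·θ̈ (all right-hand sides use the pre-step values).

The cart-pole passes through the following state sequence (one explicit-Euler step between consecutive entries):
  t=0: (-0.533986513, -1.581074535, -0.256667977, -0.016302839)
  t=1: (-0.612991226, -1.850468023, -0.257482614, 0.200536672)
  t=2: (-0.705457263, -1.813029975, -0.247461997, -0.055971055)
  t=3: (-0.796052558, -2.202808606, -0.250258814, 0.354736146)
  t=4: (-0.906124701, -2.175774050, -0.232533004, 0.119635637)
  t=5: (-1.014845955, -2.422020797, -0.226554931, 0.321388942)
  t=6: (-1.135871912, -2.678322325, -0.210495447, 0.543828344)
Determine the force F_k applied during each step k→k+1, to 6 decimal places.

F_0 = -9.857572 N
F_1 = 1.059769 N
F_2 = -14.128086 N
F_3 = 0.697863 N
F_4 = -9.003819 N
F_5 = -9.352429 N

step 0→1:
  ẍ = (ẋ'−ẋ)/dt = (-1.850468023−-1.581074535)/0.049969 = -5.391212
  θ̈ = (θ̇'−θ̇)/dt = (0.200536672−-0.016302839)/0.049969 = 4.339481
  sinθ=-0.253859, cosθ=0.967241
  F = (M+m)·ẍ + m·l·cosθ·θ̈ − m·l·sinθ·θ̇² = -10.155437 + 0.297861 − -0.000005 = -9.857572
step 1→2:
  ẍ = (ẋ'−ẋ)/dt = (-1.813029975−-1.850468023)/0.049969 = 0.749225
  θ̈ = (θ̇'−θ̇)/dt = (-0.055971055−0.200536672)/0.049969 = -5.133337
  sinθ=-0.254647, cosθ=0.967034
  F = (M+m)·ẍ + m·l·cosθ·θ̈ − m·l·sinθ·θ̇² = 1.411318 + -0.352275 − -0.000727 = 1.059769
step 2→3:
  ẍ = (ẋ'−ẋ)/dt = (-2.202808606−-1.813029975)/0.049969 = -7.800409
  θ̈ = (θ̇'−θ̇)/dt = (0.354736146−-0.055971055)/0.049969 = 8.219240
  sinθ=-0.244944, cosθ=0.969537
  F = (M+m)·ẍ + m·l·cosθ·θ̈ − m·l·sinθ·θ̇² = -14.693646 + 0.565505 − -0.000054 = -14.128086
step 3→4:
  ẍ = (ẋ'−ẋ)/dt = (-2.175774050−-2.202808606)/0.049969 = 0.541027
  θ̈ = (θ̇'−θ̇)/dt = (0.119635637−0.354736146)/0.049969 = -4.704927
  sinθ=-0.247655, cosθ=0.968848
  F = (M+m)·ẍ + m·l·cosθ·θ̈ − m·l·sinθ·θ̇² = 1.019133 + -0.323481 − -0.002212 = 0.697863
step 4→5:
  ẍ = (ẋ'−ẋ)/dt = (-2.422020797−-2.175774050)/0.049969 = -4.927990
  θ̈ = (θ̇'−θ̇)/dt = (0.321388942−0.119635637)/0.049969 = 4.037569
  sinθ=-0.230443, cosθ=0.973086
  F = (M+m)·ẍ + m·l·cosθ·θ̈ − m·l·sinθ·θ̇² = -9.282865 + 0.278812 − -0.000234 = -9.003819
step 5→6:
  ẍ = (ẋ'−ẋ)/dt = (-2.678322325−-2.422020797)/0.049969 = -5.129211
  θ̈ = (θ̇'−θ̇)/dt = (0.543828344−0.321388942)/0.049969 = 4.451548
  sinθ=-0.224622, cosθ=0.974446
  F = (M+m)·ẍ + m·l·cosθ·θ̈ − m·l·sinθ·θ̇² = -9.661904 + 0.307829 − -0.001646 = -9.352429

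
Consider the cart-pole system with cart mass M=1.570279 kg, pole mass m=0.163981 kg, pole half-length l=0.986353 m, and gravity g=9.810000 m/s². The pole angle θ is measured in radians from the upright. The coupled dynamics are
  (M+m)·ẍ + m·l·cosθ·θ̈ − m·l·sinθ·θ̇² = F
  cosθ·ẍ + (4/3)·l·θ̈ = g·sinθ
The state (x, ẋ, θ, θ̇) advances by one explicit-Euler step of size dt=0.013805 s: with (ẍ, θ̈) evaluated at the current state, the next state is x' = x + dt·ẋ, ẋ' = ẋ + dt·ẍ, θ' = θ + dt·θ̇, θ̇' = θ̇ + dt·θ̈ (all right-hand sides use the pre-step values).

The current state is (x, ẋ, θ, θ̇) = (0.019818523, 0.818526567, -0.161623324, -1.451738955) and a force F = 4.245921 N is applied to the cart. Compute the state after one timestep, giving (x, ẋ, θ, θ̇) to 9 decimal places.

(0.031118282, 0.856002258, -0.181664580, -1.496434123)

sinθ=-0.160920586, cosθ=0.986967358
temp = (F + m·l·θ̇²·sinθ)/(M+m) = (4.245921 + -0.054854791)/1.734260 = 2.416630845
θ̈ = (g·sinθ − cosθ·temp)/(l·(4/3 − m·cos²θ/(M+m))) = -3.237607226
ẍ = temp − m·l·θ̈·cosθ/(M+m) = 2.714646201
Euler: x'=0.019818523+0.013805·0.818526567=0.031118282, ẋ'=0.818526567+0.013805·2.714646201=0.856002258
       θ'=-0.161623324+0.013805·-1.451738955=-0.181664580, θ̇'=-1.451738955+0.013805·-3.237607226=-1.496434123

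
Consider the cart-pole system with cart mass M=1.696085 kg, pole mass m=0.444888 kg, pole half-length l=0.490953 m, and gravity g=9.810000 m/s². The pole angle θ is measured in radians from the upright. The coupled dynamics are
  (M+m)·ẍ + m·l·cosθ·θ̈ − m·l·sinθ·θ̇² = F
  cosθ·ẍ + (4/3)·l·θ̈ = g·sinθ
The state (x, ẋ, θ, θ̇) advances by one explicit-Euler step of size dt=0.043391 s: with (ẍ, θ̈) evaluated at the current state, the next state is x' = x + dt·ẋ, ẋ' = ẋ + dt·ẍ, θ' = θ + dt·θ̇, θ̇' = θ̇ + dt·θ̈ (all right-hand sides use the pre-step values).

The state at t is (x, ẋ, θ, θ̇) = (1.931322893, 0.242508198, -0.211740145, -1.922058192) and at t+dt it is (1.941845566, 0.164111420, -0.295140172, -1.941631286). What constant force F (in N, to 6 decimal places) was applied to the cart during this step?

F = -3.794952 N

ẍ = (ẋ'−ẋ)/dt = (0.164111420−0.242508198)/0.043391 = -1.806752
θ̈ = (θ̇'−θ̇)/dt = (-1.941631286−-1.922058192)/0.043391 = -0.451086
sinθ=-0.210161, cosθ=0.977667
F = (M+m)·ẍ + m·l·cosθ·θ̈ − m·l·sinθ·θ̇² = -3.868207 + -0.096325 − -0.169581 = -3.794952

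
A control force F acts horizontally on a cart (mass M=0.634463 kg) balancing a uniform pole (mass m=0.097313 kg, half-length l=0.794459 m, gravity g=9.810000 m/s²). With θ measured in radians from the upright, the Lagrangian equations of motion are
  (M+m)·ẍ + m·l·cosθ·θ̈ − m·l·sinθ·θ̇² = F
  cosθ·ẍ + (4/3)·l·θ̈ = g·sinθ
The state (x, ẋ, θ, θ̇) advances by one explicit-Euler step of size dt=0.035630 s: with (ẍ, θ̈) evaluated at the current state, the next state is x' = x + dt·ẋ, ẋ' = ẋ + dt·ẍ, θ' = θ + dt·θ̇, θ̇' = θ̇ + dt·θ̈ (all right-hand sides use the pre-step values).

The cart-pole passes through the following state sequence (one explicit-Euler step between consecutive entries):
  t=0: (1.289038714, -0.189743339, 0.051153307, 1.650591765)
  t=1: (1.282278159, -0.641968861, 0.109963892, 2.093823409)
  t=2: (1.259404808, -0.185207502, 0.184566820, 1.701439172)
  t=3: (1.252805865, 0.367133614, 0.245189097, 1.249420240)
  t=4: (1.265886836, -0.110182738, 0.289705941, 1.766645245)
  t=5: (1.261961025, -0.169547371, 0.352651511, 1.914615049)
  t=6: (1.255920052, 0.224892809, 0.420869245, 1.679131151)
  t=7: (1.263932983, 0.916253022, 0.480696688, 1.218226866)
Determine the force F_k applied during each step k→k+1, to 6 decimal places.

step 0→1:
  ẍ = (ẋ'−ẋ)/dt = (-0.641968861−-0.189743339)/0.035630 = -12.692268
  θ̈ = (θ̇'−θ̇)/dt = (2.093823409−1.650591765)/0.035630 = 12.439844
  sinθ=0.051131, cosθ=0.998692
  F = (M+m)·ẍ + m·l·cosθ·θ̈ − m·l·sinθ·θ̇² = -9.287897 + 0.960481 − 0.010770 = -8.338186
step 1→2:
  ẍ = (ẋ'−ẋ)/dt = (-0.185207502−-0.641968861)/0.035630 = 12.819572
  θ̈ = (θ̇'−θ̇)/dt = (1.701439172−2.093823409)/0.035630 = -11.012749
  sinθ=0.109742, cosθ=0.993960
  F = (M+m)·ẍ + m·l·cosθ·θ̈ − m·l·sinθ·θ̇² = 9.381055 + -0.846266 − 0.037196 = 8.497593
step 2→3:
  ẍ = (ẋ'−ẋ)/dt = (0.367133614−-0.185207502)/0.035630 = 15.502136
  θ̈ = (θ̇'−θ̇)/dt = (1.249420240−1.701439172)/0.035630 = -12.686470
  sinθ=0.183521, cosθ=0.983016
  F = (M+m)·ẍ + m·l·cosθ·θ̈ − m·l·sinθ·θ̇² = 11.344091 + -0.964148 − 0.041073 = 10.338870
step 3→4:
  ẍ = (ẋ'−ẋ)/dt = (-0.110182738−0.367133614)/0.035630 = -13.396474
  θ̈ = (θ̇'−θ̇)/dt = (1.766645245−1.249420240)/0.035630 = 14.516559
  sinθ=0.242740, cosθ=0.970091
  F = (M+m)·ẍ + m·l·cosθ·θ̈ − m·l·sinθ·θ̇² = -9.803218 + 1.088726 − 0.029295 = -8.743787
step 4→5:
  ẍ = (ẋ'−ẋ)/dt = (-0.169547371−-0.110182738)/0.035630 = -1.666142
  θ̈ = (θ̇'−θ̇)/dt = (1.914615049−1.766645245)/0.035630 = 4.152955
  sinθ=0.285670, cosθ=0.958328
  F = (M+m)·ẍ + m·l·cosθ·θ̈ − m·l·sinθ·θ̇² = -1.219243 + 0.307690 − 0.068930 = -0.980482
step 5→6:
  ẍ = (ẋ'−ẋ)/dt = (0.224892809−-0.169547371)/0.035630 = 11.070451
  θ̈ = (θ̇'−θ̇)/dt = (1.679131151−1.914615049)/0.035630 = -6.609147
  sinθ=0.345387, cosθ=0.938460
  F = (M+m)·ẍ + m·l·cosθ·θ̈ − m·l·sinθ·θ̇² = 8.101091 + -0.479517 − 0.097884 = 7.523690
step 6→7:
  ẍ = (ẋ'−ẋ)/dt = (0.916253022−0.224892809)/0.035630 = 19.403879
  θ̈ = (θ̇'−θ̇)/dt = (1.218226866−1.679131151)/0.035630 = -12.935849
  sinθ=0.408554, cosθ=0.912734
  F = (M+m)·ẍ + m·l·cosθ·θ̈ − m·l·sinθ·θ̇² = 14.199293 + -0.912812 − 0.089056 = 13.197425

F_0 = -8.338186 N
F_1 = 8.497593 N
F_2 = 10.338870 N
F_3 = -8.743787 N
F_4 = -0.980482 N
F_5 = 7.523690 N
F_6 = 13.197425 N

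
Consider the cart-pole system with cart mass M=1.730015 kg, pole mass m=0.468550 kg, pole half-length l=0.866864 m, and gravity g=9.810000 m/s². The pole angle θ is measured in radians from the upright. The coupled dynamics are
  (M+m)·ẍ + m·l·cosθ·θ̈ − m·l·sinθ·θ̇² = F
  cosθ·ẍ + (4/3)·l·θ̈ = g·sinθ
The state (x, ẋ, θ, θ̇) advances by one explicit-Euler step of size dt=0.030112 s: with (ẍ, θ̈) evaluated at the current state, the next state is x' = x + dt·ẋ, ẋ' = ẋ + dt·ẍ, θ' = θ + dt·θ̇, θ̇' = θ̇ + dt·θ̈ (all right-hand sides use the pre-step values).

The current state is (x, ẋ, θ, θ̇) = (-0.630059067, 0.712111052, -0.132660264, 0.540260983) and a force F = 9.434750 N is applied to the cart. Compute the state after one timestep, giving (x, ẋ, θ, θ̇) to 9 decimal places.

(-0.608615979, 0.872493569, -0.116391925, 0.368913905)

sinθ=-0.132271497, cosθ=0.991213524
temp = (F + m·l·θ̇²·sinθ)/(M+m) = (9.434750 + -0.015681240)/2.198565 = 4.284189351
θ̈ = (g·sinθ − cosθ·temp)/(l·(4/3 − m·cos²θ/(M+m))) = -5.690325382
ẍ = temp − m·l·θ̈·cosθ/(M+m) = 5.326199430
Euler: x'=-0.630059067+0.030112·0.712111052=-0.608615979, ẋ'=0.712111052+0.030112·5.326199430=0.872493569
       θ'=-0.132660264+0.030112·0.540260983=-0.116391925, θ̇'=0.540260983+0.030112·-5.690325382=0.368913905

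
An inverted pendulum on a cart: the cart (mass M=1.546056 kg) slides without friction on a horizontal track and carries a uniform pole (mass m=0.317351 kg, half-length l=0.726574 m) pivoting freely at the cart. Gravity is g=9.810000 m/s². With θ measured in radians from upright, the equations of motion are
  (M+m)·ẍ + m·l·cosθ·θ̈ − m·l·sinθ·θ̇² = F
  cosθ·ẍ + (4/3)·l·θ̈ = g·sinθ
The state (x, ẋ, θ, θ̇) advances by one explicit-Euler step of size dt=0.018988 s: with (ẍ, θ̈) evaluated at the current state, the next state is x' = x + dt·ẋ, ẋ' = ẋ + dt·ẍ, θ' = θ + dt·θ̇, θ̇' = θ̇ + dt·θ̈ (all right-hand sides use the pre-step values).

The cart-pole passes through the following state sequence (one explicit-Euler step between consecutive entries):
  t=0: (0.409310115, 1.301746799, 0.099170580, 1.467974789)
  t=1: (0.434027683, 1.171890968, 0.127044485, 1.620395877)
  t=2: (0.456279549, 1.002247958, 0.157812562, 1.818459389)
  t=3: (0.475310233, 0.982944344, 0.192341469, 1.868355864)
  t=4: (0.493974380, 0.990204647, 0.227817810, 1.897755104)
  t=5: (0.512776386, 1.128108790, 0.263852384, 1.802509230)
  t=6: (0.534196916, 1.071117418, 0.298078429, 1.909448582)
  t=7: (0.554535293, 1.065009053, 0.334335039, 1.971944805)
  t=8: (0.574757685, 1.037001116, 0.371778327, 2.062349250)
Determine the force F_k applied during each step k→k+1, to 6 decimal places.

F_0 = -10.950915 N
F_1 = -14.339020 N
F_2 = -1.415826 N
F_3 = 0.909059 N
F_4 = 12.219088 N
F_5 = -4.534623 N
F_6 = -0.120897 N
F_7 = -2.005776 N

step 0→1:
  ẍ = (ẋ'−ẋ)/dt = (1.171890968−1.301746799)/0.018988 = -6.838837
  θ̈ = (θ̇'−θ̇)/dt = (1.620395877−1.467974789)/0.018988 = 8.027232
  sinθ=0.099008, cosθ=0.995087
  F = (M+m)·ẍ + m·l·cosθ·θ̈ − m·l·sinθ·θ̇² = -12.743536 + 1.841817 − 0.049196 = -10.950915
step 1→2:
  ẍ = (ẋ'−ẋ)/dt = (1.002247958−1.171890968)/0.018988 = -8.934222
  θ̈ = (θ̇'−θ̇)/dt = (1.818459389−1.620395877)/0.018988 = 10.430983
  sinθ=0.126703, cosθ=0.991941
  F = (M+m)·ẍ + m·l·cosθ·θ̈ − m·l·sinθ·θ̇² = -16.648092 + 2.385782 − 0.076709 = -14.339020
step 2→3:
  ẍ = (ẋ'−ẋ)/dt = (0.982944344−1.002247958)/0.018988 = -1.016622
  θ̈ = (θ̇'−θ̇)/dt = (1.868355864−1.818459389)/0.018988 = 2.627790
  sinθ=0.157158, cosθ=0.987573
  F = (M+m)·ẍ + m·l·cosθ·θ̈ − m·l·sinθ·θ̇² = -1.894380 + 0.598384 − 0.119830 = -1.415826
step 3→4:
  ẍ = (ẋ'−ẋ)/dt = (0.990204647−0.982944344)/0.018988 = 0.382363
  θ̈ = (θ̇'−θ̇)/dt = (1.897755104−1.868355864)/0.018988 = 1.548306
  sinθ=0.191158, cosθ=0.981559
  F = (M+m)·ẍ + m·l·cosθ·θ̈ − m·l·sinθ·θ̇² = 0.712497 + 0.350423 − 0.153862 = 0.909059
step 4→5:
  ẍ = (ẋ'−ẋ)/dt = (1.128108790−0.990204647)/0.018988 = 7.262700
  θ̈ = (θ̇'−θ̇)/dt = (1.802509230−1.897755104)/0.018988 = -5.016109
  sinθ=0.225852, cosθ=0.974162
  F = (M+m)·ẍ + m·l·cosθ·θ̈ − m·l·sinθ·θ̇² = 13.533366 + -1.126724 − 0.187553 = 12.219088
step 5→6:
  ẍ = (ẋ'−ẋ)/dt = (1.071117418−1.128108790)/0.018988 = -3.001442
  θ̈ = (θ̇'−θ̇)/dt = (1.909448582−1.802509230)/0.018988 = 5.631944
  sinθ=0.260802, cosθ=0.965392
  F = (M+m)·ẍ + m·l·cosθ·θ̈ − m·l·sinθ·θ̇² = -5.592907 + 1.253666 − 0.195382 = -4.534623
step 6→7:
  ẍ = (ẋ'−ẋ)/dt = (1.065009053−1.071117418)/0.018988 = -0.321696
  θ̈ = (θ̇'−θ̇)/dt = (1.971944805−1.909448582)/0.018988 = 3.291354
  sinθ=0.293684, cosθ=0.955903
  F = (M+m)·ẍ + m·l·cosθ·θ̈ − m·l·sinθ·θ̇² = -0.599451 + 0.725451 − 0.246897 = -0.120897
step 7→8:
  ẍ = (ẋ'−ẋ)/dt = (1.037001116−1.065009053)/0.018988 = -1.475034
  θ̈ = (θ̇'−θ̇)/dt = (2.062349250−1.971944805)/0.018988 = 4.761136
  sinθ=0.328141, cosθ=0.944629
  F = (M+m)·ẍ + m·l·cosθ·θ̈ − m·l·sinθ·θ̇² = -2.748588 + 1.037030 − 0.294218 = -2.005776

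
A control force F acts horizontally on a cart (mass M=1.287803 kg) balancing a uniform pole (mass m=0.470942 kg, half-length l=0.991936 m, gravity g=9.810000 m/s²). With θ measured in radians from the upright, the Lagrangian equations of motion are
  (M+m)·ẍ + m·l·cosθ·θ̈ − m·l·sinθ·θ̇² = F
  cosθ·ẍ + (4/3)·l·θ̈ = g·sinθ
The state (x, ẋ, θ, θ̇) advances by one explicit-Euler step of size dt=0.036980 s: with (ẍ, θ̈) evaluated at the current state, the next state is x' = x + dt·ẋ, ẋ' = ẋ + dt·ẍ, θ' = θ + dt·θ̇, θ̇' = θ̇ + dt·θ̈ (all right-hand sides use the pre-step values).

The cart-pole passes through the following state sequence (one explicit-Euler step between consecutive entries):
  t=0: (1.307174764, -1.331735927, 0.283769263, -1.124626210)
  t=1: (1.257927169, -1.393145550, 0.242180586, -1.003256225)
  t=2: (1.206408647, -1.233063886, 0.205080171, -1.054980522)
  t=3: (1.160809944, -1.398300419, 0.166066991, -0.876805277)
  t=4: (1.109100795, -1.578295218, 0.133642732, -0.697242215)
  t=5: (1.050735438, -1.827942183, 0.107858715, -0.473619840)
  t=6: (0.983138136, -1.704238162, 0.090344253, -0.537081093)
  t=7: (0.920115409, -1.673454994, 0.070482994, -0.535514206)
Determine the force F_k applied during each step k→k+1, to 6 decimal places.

F_0 = -1.614151 N
F_1 = 6.866288 N
F_2 = -5.760817 N
F_3 = -6.382706 N
F_4 = -9.103622 N
F_5 = 5.074997 N
F_6 = 1.471583 N

step 0→1:
  ẍ = (ẋ'−ẋ)/dt = (-1.393145550−-1.331735927)/0.036980 = -1.660617
  θ̈ = (θ̇'−θ̇)/dt = (-1.003256225−-1.124626210)/0.036980 = 3.282044
  sinθ=0.279976, cosθ=0.960007
  F = (M+m)·ẍ + m·l·cosθ·θ̈ − m·l·sinθ·θ̇² = -2.920602 + 1.471871 − 0.165420 = -1.614151
step 1→2:
  ẍ = (ẋ'−ẋ)/dt = (-1.233063886−-1.393145550)/0.036980 = 4.328871
  θ̈ = (θ̇'−θ̇)/dt = (-1.054980522−-1.003256225)/0.036980 = -1.398710
  sinθ=0.239820, cosθ=0.970817
  F = (M+m)·ẍ + m·l·cosθ·θ̈ − m·l·sinθ·θ̇² = 7.613381 + -0.634332 − 0.112761 = 6.866288
step 2→3:
  ẍ = (ẋ'−ẋ)/dt = (-1.398300419−-1.233063886)/0.036980 = -4.468268
  θ̈ = (θ̇'−θ̇)/dt = (-0.876805277−-1.054980522)/0.036980 = 4.818152
  sinθ=0.203646, cosθ=0.979045
  F = (M+m)·ẍ + m·l·cosθ·θ̈ − m·l·sinθ·θ̇² = -7.858543 + 2.203606 − 0.105880 = -5.760817
step 3→4:
  ẍ = (ẋ'−ẋ)/dt = (-1.578295218−-1.398300419)/0.036980 = -4.867355
  θ̈ = (θ̇'−θ̇)/dt = (-0.697242215−-0.876805277)/0.036980 = 4.855680
  sinθ=0.165305, cosθ=0.986243
  F = (M+m)·ẍ + m·l·cosθ·θ̈ − m·l·sinθ·θ̇² = -8.560437 + 2.237097 − 0.059367 = -6.382706
step 4→5:
  ẍ = (ẋ'−ẋ)/dt = (-1.827942183−-1.578295218)/0.036980 = -6.750864
  θ̈ = (θ̇'−θ̇)/dt = (-0.473619840−-0.697242215)/0.036980 = 6.047117
  sinθ=0.133245, cosθ=0.991083
  F = (M+m)·ẍ + m·l·cosθ·θ̈ − m·l·sinθ·θ̇² = -11.873049 + 2.799687 − 0.030260 = -9.103622
step 5→6:
  ẍ = (ẋ'−ẋ)/dt = (-1.704238162−-1.827942183)/0.036980 = 3.345160
  θ̈ = (θ̇'−θ̇)/dt = (-0.537081093−-0.473619840)/0.036980 = -1.716097
  sinθ=0.107650, cosθ=0.994189
  F = (M+m)·ẍ + m·l·cosθ·θ̈ − m·l·sinθ·θ̇² = 5.883284 + -0.797006 − 0.011280 = 5.074997
step 6→7:
  ẍ = (ẋ'−ẋ)/dt = (-1.673454994−-1.704238162)/0.036980 = 0.832427
  θ̈ = (θ̇'−θ̇)/dt = (-0.535514206−-0.537081093)/0.036980 = 0.042371
  sinθ=0.090221, cosθ=0.995922
  F = (M+m)·ẍ + m·l·cosθ·θ̈ − m·l·sinθ·θ̇² = 1.464028 + 0.019713 − 0.012157 = 1.471583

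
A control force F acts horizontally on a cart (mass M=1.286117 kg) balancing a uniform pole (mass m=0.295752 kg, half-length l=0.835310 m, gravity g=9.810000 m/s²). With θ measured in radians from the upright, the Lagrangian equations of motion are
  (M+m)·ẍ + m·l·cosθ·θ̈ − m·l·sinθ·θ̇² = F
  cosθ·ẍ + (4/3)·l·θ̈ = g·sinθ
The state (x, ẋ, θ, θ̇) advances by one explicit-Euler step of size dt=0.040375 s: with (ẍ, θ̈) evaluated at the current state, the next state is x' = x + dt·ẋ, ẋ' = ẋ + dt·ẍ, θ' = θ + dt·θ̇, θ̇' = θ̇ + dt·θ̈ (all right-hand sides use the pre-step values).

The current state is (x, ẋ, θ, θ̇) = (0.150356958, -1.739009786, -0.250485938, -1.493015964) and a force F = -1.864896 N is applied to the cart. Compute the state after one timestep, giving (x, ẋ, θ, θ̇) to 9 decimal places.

sinθ=-0.247874761, cosθ=0.968792084
temp = (F + m·l·θ̇²·sinθ)/(M+m) = (-1.864896 + -0.136501236)/1.581869 = -1.265210479
θ̈ = (g·sinθ − cosθ·temp)/(l·(4/3 − m·cos²θ/(M+m))) = -1.246860436
ẍ = temp − m·l·θ̈·cosθ/(M+m) = -1.076562012
Euler: x'=0.150356958+0.040375·-1.739009786=0.080144438, ẋ'=-1.739009786+0.040375·-1.076562012=-1.782475977
       θ'=-0.250485938+0.040375·-1.493015964=-0.310766458, θ̇'=-1.493015964+0.040375·-1.246860436=-1.543357954

(0.080144438, -1.782475977, -0.310766458, -1.543357954)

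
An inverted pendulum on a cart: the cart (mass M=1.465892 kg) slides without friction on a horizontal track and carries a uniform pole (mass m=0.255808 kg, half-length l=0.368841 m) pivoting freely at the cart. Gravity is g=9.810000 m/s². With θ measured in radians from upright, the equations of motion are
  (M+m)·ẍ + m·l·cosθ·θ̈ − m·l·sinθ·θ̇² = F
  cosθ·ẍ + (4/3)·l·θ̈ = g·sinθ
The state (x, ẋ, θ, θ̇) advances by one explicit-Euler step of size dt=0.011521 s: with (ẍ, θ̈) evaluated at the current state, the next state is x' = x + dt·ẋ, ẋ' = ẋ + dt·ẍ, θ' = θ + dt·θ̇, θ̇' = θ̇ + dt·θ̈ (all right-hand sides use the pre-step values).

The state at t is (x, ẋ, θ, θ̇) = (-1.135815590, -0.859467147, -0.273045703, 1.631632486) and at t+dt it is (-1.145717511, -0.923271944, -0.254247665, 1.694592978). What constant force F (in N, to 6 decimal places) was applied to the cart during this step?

F = -8.970742 N

ẍ = (ẋ'−ẋ)/dt = (-0.923271944−-0.859467147)/0.011521 = -5.538130
θ̈ = (θ̇'−θ̇)/dt = (1.694592978−1.631632486)/0.011521 = 5.464846
sinθ=-0.269666, cosθ=0.962954
F = (M+m)·ẍ + m·l·cosθ·θ̈ − m·l·sinθ·θ̇² = -9.534999 + 0.496520 − -0.067737 = -8.970742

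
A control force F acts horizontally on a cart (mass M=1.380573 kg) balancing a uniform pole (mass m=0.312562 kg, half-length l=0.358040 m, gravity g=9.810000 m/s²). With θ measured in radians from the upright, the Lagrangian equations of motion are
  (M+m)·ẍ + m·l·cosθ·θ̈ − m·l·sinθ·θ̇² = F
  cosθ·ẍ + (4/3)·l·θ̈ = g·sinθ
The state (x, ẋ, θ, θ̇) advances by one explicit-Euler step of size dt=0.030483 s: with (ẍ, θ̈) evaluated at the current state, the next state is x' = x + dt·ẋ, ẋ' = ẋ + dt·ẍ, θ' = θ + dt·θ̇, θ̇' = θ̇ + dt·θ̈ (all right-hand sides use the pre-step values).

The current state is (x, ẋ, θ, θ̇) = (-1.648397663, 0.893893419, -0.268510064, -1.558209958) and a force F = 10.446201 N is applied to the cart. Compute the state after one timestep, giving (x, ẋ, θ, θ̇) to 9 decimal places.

(-1.621149110, 1.120413481, -0.316008978, -2.181890185)

sinθ=-0.265295184, cosθ=0.964167239
temp = (F + m·l·θ̇²·sinθ)/(M+m) = (10.446201 + -0.072085687)/1.693135 = 6.127163701
θ̈ = (g·sinθ − cosθ·temp)/(l·(4/3 − m·cos²θ/(M+m))) = -20.459935947
ẍ = temp − m·l·θ̈·cosθ/(M+m) = 7.431029155
Euler: x'=-1.648397663+0.030483·0.893893419=-1.621149110, ẋ'=0.893893419+0.030483·7.431029155=1.120413481
       θ'=-0.268510064+0.030483·-1.558209958=-0.316008978, θ̇'=-1.558209958+0.030483·-20.459935947=-2.181890185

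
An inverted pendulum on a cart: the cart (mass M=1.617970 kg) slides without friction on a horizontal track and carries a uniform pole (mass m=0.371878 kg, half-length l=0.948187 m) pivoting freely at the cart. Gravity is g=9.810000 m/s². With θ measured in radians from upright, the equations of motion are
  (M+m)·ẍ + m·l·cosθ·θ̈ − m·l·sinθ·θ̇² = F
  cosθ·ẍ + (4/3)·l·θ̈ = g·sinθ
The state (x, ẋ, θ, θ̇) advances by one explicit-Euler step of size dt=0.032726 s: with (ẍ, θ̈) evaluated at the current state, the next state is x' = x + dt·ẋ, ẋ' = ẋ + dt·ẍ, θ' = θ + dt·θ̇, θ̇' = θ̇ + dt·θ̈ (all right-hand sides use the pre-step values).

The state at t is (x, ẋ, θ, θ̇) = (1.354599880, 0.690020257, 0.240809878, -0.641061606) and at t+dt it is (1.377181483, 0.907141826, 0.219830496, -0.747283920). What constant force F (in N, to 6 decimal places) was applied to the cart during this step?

F = 12.055664 N

ẍ = (ẋ'−ẋ)/dt = (0.907141826−0.690020257)/0.032726 = 6.634528
θ̈ = (θ̇'−θ̇)/dt = (-0.747283920−-0.641061606)/0.032726 = -3.245808
sinθ=0.238489, cosθ=0.971145
F = (M+m)·ẍ + m·l·cosθ·θ̈ − m·l·sinθ·θ̇² = 13.201703 + -1.111480 − 0.034559 = 12.055664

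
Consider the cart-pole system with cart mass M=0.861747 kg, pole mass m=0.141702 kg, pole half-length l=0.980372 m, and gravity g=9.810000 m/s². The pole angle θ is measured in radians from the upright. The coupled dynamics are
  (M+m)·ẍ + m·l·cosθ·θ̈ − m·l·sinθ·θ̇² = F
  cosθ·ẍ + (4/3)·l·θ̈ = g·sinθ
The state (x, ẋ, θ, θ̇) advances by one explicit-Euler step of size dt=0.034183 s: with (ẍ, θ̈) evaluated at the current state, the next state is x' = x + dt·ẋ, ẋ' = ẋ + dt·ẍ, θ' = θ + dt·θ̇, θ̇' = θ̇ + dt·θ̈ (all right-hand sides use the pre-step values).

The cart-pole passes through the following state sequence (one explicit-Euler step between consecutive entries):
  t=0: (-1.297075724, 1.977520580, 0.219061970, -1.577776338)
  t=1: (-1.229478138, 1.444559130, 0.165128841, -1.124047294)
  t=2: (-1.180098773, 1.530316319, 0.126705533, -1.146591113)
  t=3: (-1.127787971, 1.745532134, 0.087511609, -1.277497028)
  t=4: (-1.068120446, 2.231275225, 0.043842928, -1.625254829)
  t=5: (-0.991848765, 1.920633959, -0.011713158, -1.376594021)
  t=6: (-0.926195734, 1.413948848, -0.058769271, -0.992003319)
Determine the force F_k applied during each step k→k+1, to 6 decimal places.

F_0 = -13.920446 N
F_1 = 2.398195 N
F_2 = 5.766885 N
F_3 = 12.831384 N
F_4 = -8.125428 N
F_5 = -13.307882 N

step 0→1:
  ẍ = (ẋ'−ẋ)/dt = (1.444559130−1.977520580)/0.034183 = -15.591418
  θ̈ = (θ̇'−θ̇)/dt = (-1.124047294−-1.577776338)/0.034183 = 13.273529
  sinθ=0.217314, cosθ=0.976102
  F = (M+m)·ẍ + m·l·cosθ·θ̈ − m·l·sinθ·θ̇² = -15.645193 + 1.799900 − 0.075153 = -13.920446
step 1→2:
  ẍ = (ẋ'−ẋ)/dt = (1.530316319−1.444559130)/0.034183 = 2.508767
  θ̈ = (θ̇'−θ̇)/dt = (-1.146591113−-1.124047294)/0.034183 = -0.659504
  sinθ=0.164379, cosθ=0.986397
  F = (M+m)·ẍ + m·l·cosθ·θ̈ − m·l·sinθ·θ̇² = 2.517420 + -0.090372 − 0.028853 = 2.398195
step 2→3:
  ẍ = (ẋ'−ẋ)/dt = (1.745532134−1.530316319)/0.034183 = 6.295990
  θ̈ = (θ̇'−θ̇)/dt = (-1.277497028−-1.146591113)/0.034183 = -3.829562
  sinθ=0.126367, cosθ=0.991984
  F = (M+m)·ẍ + m·l·cosθ·θ̈ − m·l·sinθ·θ̇² = 6.317705 + -0.527741 − 0.023079 = 5.766885
step 3→4:
  ẍ = (ẋ'−ẋ)/dt = (2.231275225−1.745532134)/0.034183 = 14.210078
  θ̈ = (θ̇'−θ̇)/dt = (-1.625254829−-1.277497028)/0.034183 = -10.173414
  sinθ=0.087400, cosθ=0.996173
  F = (M+m)·ẍ + m·l·cosθ·θ̈ − m·l·sinθ·θ̇² = 14.259088 + -1.407889 − 0.019815 = 12.831384
step 4→5:
  ẍ = (ẋ'−ẋ)/dt = (1.920633959−2.231275225)/0.034183 = -9.087595
  θ̈ = (θ̇'−θ̇)/dt = (-1.376594021−-1.625254829)/0.034183 = 7.274400
  sinθ=0.043829, cosθ=0.999039
  F = (M+m)·ẍ + m·l·cosθ·θ̈ − m·l·sinθ·θ̇² = -9.118938 + 1.009593 − 0.016083 = -8.125428
step 5→6:
  ẍ = (ẋ'−ẋ)/dt = (1.413948848−1.920633959)/0.034183 = -14.822722
  θ̈ = (θ̇'−θ̇)/dt = (-0.992003319−-1.376594021)/0.034183 = 11.250935
  sinθ=-0.011713, cosθ=0.999931
  F = (M+m)·ẍ + m·l·cosθ·θ̈ − m·l·sinθ·θ̇² = -14.873846 + 1.562880 − -0.003083 = -13.307882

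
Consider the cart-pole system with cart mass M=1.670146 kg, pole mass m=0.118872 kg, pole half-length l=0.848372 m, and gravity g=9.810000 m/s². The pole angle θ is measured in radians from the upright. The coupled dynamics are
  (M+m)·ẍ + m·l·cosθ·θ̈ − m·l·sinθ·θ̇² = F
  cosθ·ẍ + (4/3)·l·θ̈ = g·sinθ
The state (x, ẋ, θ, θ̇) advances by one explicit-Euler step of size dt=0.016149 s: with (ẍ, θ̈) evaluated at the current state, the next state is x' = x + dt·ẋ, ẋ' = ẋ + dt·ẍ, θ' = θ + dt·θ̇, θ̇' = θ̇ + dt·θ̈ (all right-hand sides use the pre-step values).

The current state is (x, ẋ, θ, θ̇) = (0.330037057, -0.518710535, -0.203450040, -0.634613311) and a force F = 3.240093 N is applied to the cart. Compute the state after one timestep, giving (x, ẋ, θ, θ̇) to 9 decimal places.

(0.321660401, -0.486431993, -0.213698410, -0.690857934)

sinθ=-0.202049411, cosθ=0.979375329
temp = (F + m·l·θ̇²·sinθ)/(M+m) = (3.240093 + -0.008206195)/1.789018 = 1.806514415
θ̈ = (g·sinθ − cosθ·temp)/(l·(4/3 − m·cos²θ/(M+m))) = -3.482854825
ẍ = temp − m·l·θ̈·cosθ/(M+m) = 1.998795125
Euler: x'=0.330037057+0.016149·-0.518710535=0.321660401, ẋ'=-0.518710535+0.016149·1.998795125=-0.486431993
       θ'=-0.203450040+0.016149·-0.634613311=-0.213698410, θ̇'=-0.634613311+0.016149·-3.482854825=-0.690857934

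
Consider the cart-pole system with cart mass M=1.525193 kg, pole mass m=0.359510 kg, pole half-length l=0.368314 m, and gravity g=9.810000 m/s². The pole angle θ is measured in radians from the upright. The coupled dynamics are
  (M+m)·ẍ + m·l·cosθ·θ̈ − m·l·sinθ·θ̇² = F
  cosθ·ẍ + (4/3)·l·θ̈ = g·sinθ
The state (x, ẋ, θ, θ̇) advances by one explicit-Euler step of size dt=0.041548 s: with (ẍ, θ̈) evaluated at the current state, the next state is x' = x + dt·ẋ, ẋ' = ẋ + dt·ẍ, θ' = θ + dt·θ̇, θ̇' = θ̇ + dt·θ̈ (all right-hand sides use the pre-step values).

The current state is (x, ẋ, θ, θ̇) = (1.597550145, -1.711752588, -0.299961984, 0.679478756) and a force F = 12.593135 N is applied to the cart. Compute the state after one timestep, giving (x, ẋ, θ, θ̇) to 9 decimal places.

sinθ=-0.295483888, cosθ=0.955347723
temp = (F + m·l·θ̇²·sinθ)/(M+m) = (12.593135 + -0.018064035)/1.884703 = 6.672176446
θ̈ = (g·sinθ − cosθ·temp)/(l·(4/3 − m·cos²θ/(M+m))) = -21.718381280
ẍ = temp − m·l·θ̈·cosθ/(M+m) = 8.129900118
Euler: x'=1.597550145+0.041548·-1.711752588=1.526430248, ẋ'=-1.711752588+0.041548·8.129900118=-1.373971498
       θ'=-0.299961984+0.041548·0.679478756=-0.271731001, θ̇'=0.679478756+0.041548·-21.718381280=-0.222876549

(1.526430248, -1.373971498, -0.271731001, -0.222876549)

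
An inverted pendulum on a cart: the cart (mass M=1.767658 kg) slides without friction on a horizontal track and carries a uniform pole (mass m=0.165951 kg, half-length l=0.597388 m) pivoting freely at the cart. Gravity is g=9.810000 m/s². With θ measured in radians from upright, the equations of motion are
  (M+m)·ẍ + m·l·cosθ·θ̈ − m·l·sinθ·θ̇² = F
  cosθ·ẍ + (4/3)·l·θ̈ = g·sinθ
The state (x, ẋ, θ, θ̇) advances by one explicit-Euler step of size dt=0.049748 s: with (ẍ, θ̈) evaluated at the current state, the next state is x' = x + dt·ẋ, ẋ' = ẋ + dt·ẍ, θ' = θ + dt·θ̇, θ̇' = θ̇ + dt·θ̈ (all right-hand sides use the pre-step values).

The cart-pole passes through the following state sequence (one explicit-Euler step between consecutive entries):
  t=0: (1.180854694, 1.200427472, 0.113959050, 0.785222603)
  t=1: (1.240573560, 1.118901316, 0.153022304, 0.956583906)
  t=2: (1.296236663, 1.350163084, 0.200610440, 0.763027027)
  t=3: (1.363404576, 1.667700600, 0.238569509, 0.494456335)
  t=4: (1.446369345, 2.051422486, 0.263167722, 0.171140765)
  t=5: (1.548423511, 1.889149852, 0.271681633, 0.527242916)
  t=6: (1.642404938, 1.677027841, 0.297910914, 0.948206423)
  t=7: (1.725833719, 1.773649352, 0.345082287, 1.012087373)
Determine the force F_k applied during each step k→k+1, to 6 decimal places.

step 0→1:
  ẍ = (ẋ'−ẋ)/dt = (1.118901316−1.200427472)/0.049748 = -1.638783
  θ̈ = (θ̇'−θ̇)/dt = (0.956583906−0.785222603)/0.049748 = 3.444587
  sinθ=0.113713, cosθ=0.993514
  F = (M+m)·ẍ + m·l·cosθ·θ̈ − m·l·sinθ·θ̇² = -3.168765 + 0.339271 − 0.006951 = -2.836444
step 1→2:
  ẍ = (ẋ'−ẋ)/dt = (1.350163084−1.118901316)/0.049748 = 4.648665
  θ̈ = (θ̇'−θ̇)/dt = (0.763027027−0.956583906)/0.049748 = -3.890747
  sinθ=0.152426, cosθ=0.988315
  F = (M+m)·ẍ + m·l·cosθ·θ̈ − m·l·sinθ·θ̇² = 8.988700 + -0.381210 − 0.013827 = 8.593662
step 2→3:
  ẍ = (ẋ'−ẋ)/dt = (1.667700600−1.350163084)/0.049748 = 6.382920
  θ̈ = (θ̇'−θ̇)/dt = (0.494456335−0.763027027)/0.049748 = -5.398623
  sinθ=0.199268, cosθ=0.979945
  F = (M+m)·ẍ + m·l·cosθ·θ̈ − m·l·sinθ·θ̇² = 12.342072 + -0.524471 − 0.011501 = 11.806100
step 3→4:
  ẍ = (ẋ'−ẋ)/dt = (2.051422486−1.667700600)/0.049748 = 7.713313
  θ̈ = (θ̇'−θ̇)/dt = (0.171140765−0.494456335)/0.049748 = -6.499067
  sinθ=0.236313, cosθ=0.971677
  F = (M+m)·ẍ + m·l·cosθ·θ̈ − m·l·sinθ·θ̇² = 14.914531 + -0.626050 − 0.005728 = 14.282753
step 4→5:
  ẍ = (ẋ'−ẋ)/dt = (1.889149852−2.051422486)/0.049748 = -3.261893
  θ̈ = (θ̇'−θ̇)/dt = (0.527242916−0.171140765)/0.049748 = 7.158120
  sinθ=0.260141, cosθ=0.965571
  F = (M+m)·ẍ + m·l·cosθ·θ̈ − m·l·sinθ·θ̇² = -6.307225 + 0.685203 − 0.000755 = -5.622777
step 5→6:
  ẍ = (ẋ'−ẋ)/dt = (1.677027841−1.889149852)/0.049748 = -4.263930
  θ̈ = (θ̇'−θ̇)/dt = (0.948206423−0.527242916)/0.049748 = 8.461918
  sinθ=0.268352, cosθ=0.963321
  F = (M+m)·ẍ + m·l·cosθ·θ̈ − m·l·sinθ·θ̇² = -8.244774 + 0.808121 − 0.007395 = -7.444049
step 6→7:
  ẍ = (ẋ'−ẋ)/dt = (1.773649352−1.677027841)/0.049748 = 1.942219
  θ̈ = (θ̇'−θ̇)/dt = (1.012087373−0.948206423)/0.049748 = 1.284091
  sinθ=0.293524, cosθ=0.955952
  F = (M+m)·ẍ + m·l·cosθ·θ̈ − m·l·sinθ·θ̇² = 3.755492 + 0.121694 − 0.026163 = 3.851023

F_0 = -2.836444 N
F_1 = 8.593662 N
F_2 = 11.806100 N
F_3 = 14.282753 N
F_4 = -5.622777 N
F_5 = -7.444049 N
F_6 = 3.851023 N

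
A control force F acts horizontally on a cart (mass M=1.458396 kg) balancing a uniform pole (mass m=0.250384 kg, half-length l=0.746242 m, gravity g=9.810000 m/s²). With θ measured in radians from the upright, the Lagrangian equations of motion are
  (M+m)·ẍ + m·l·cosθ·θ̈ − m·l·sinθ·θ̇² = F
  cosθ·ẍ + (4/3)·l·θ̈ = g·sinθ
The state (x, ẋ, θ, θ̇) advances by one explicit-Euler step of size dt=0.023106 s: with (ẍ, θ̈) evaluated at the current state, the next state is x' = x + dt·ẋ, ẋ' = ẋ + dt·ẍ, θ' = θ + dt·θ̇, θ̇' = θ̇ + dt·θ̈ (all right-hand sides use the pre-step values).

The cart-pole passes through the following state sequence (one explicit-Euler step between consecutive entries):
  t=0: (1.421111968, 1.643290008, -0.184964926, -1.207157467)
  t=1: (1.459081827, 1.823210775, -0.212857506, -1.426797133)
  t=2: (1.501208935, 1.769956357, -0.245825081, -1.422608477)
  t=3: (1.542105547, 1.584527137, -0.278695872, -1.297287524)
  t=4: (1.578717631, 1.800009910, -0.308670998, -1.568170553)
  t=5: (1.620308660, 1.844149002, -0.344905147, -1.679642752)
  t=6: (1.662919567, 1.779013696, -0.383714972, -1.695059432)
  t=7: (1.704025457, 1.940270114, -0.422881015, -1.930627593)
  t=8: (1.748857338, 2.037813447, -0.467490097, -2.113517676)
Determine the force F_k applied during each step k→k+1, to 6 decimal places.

F_0 = 11.610103 N
F_1 = -3.824912 N
F_2 = -12.638256 N
F_3 = 13.916330 N
F_4 = 2.545030 N
F_5 = -4.756111 N
F_6 = 10.360130 N
F_7 = 6.150862 N

step 0→1:
  ẍ = (ẋ'−ẋ)/dt = (1.823210775−1.643290008)/0.023106 = 7.786755
  θ̈ = (θ̇'−θ̇)/dt = (-1.426797133−-1.207157467)/0.023106 = -9.505742
  sinθ=-0.183912, cosθ=0.982943
  F = (M+m)·ẍ + m·l·cosθ·θ̈ − m·l·sinθ·θ̇² = 13.305852 + -1.745824 − -0.050075 = 11.610103
step 1→2:
  ẍ = (ẋ'−ẋ)/dt = (1.769956357−1.823210775)/0.023106 = -2.304787
  θ̈ = (θ̇'−θ̇)/dt = (-1.422608477−-1.426797133)/0.023106 = 0.181280
  sinθ=-0.211254, cosθ=0.977431
  F = (M+m)·ẍ + m·l·cosθ·θ̈ − m·l·sinθ·θ̇² = -3.938375 + 0.033107 − -0.080355 = -3.824912
step 2→3:
  ẍ = (ẋ'−ẋ)/dt = (1.584527137−1.769956357)/0.023106 = -8.025155
  θ̈ = (θ̇'−θ̇)/dt = (-1.297287524−-1.422608477)/0.023106 = 5.423741
  sinθ=-0.243357, cosθ=0.969937
  F = (M+m)·ẍ + m·l·cosθ·θ̈ − m·l·sinθ·θ̇² = -13.713224 + 0.982944 − -0.092024 = -12.638256
step 3→4:
  ẍ = (ẋ'−ẋ)/dt = (1.800009910−1.584527137)/0.023106 = 9.325836
  θ̈ = (θ̇'−θ̇)/dt = (-1.568170553−-1.297287524)/0.023106 = -11.723493
  sinθ=-0.275102, cosθ=0.961415
  F = (M+m)·ẍ + m·l·cosθ·θ̈ − m·l·sinθ·θ̇² = 15.935802 + -2.105980 − -0.086507 = 13.916330
step 4→5:
  ẍ = (ẋ'−ẋ)/dt = (1.844149002−1.800009910)/0.023106 = 1.910287
  θ̈ = (θ̇'−θ̇)/dt = (-1.679642752−-1.568170553)/0.023106 = -4.824383
  sinθ=-0.303793, cosθ=0.952738
  F = (M+m)·ẍ + m·l·cosθ·θ̈ − m·l·sinθ·θ̇² = 3.264260 + -0.858819 − -0.139589 = 2.545030
step 5→6:
  ẍ = (ẋ'−ẋ)/dt = (1.779013696−1.844149002)/0.023106 = -2.818978
  θ̈ = (θ̇'−θ̇)/dt = (-1.695059432−-1.679642752)/0.023106 = -0.667215
  sinθ=-0.338107, cosθ=0.941108
  F = (M+m)·ẍ + m·l·cosθ·θ̈ − m·l·sinθ·θ̇² = -4.817013 + -0.117325 − -0.178228 = -4.756111
step 6→7:
  ẍ = (ẋ'−ẋ)/dt = (1.940270114−1.779013696)/0.023106 = 6.978985
  θ̈ = (θ̇'−θ̇)/dt = (-1.930627593−-1.695059432)/0.023106 = -10.195108
  sinθ=-0.374368, cosθ=0.927280
  F = (M+m)·ẍ + m·l·cosθ·θ̈ − m·l·sinθ·θ̇² = 11.925549 + -1.766400 − -0.200981 = 10.360130
step 7→8:
  ẍ = (ẋ'−ẋ)/dt = (2.037813447−1.940270114)/0.023106 = 4.221559
  θ̈ = (θ̇'−θ̇)/dt = (-2.113517676−-1.930627593)/0.023106 = -7.915264
  sinθ=-0.410389, cosθ=0.911910
  F = (M+m)·ẍ + m·l·cosθ·θ̈ − m·l·sinθ·θ̇² = 7.213715 + -1.348664 − -0.285811 = 6.150862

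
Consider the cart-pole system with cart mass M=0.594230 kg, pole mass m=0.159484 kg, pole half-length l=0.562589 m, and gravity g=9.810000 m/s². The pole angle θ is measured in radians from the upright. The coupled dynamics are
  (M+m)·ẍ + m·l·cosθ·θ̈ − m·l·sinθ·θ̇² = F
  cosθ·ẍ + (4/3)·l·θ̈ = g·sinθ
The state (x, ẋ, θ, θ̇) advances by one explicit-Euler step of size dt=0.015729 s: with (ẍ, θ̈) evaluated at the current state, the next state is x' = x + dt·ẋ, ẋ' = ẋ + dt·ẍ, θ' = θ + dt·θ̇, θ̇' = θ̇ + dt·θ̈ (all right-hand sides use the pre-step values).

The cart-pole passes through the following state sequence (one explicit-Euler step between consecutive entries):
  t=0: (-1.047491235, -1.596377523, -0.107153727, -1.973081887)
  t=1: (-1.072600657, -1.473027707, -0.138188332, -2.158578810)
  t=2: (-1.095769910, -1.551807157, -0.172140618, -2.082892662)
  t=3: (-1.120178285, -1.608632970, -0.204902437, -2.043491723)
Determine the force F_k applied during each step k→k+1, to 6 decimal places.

F_0 = 4.896053 N
F_1 = -3.289799 N
F_2 = -2.434909 N

step 0→1:
  ẍ = (ẋ'−ẋ)/dt = (-1.473027707−-1.596377523)/0.015729 = 7.842191
  θ̈ = (θ̇'−θ̇)/dt = (-2.158578810−-1.973081887)/0.015729 = -11.793307
  sinθ=-0.106949, cosθ=0.994265
  F = (M+m)·ẍ + m·l·cosθ·θ̈ − m·l·sinθ·θ̇² = 5.910769 + -1.052073 − -0.037357 = 4.896053
step 1→2:
  ẍ = (ẋ'−ẋ)/dt = (-1.551807157−-1.473027707)/0.015729 = -5.008548
  θ̈ = (θ̇'−θ̇)/dt = (-2.082892662−-2.158578810)/0.015729 = 4.811886
  sinθ=-0.137749, cosθ=0.990467
  F = (M+m)·ẍ + m·l·cosθ·θ̈ − m·l·sinθ·θ̇² = -3.775013 + 0.427626 − -0.057588 = -3.289799
step 2→3:
  ẍ = (ẋ'−ẋ)/dt = (-1.608632970−-1.551807157)/0.015729 = -3.612805
  θ̈ = (θ̇'−θ̇)/dt = (-2.043491723−-2.082892662)/0.015729 = 2.504987
  sinθ=-0.171292, cosθ=0.985220
  F = (M+m)·ẍ + m·l·cosθ·θ̈ − m·l·sinθ·θ̇² = -2.723022 + 0.221435 − -0.066677 = -2.434909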